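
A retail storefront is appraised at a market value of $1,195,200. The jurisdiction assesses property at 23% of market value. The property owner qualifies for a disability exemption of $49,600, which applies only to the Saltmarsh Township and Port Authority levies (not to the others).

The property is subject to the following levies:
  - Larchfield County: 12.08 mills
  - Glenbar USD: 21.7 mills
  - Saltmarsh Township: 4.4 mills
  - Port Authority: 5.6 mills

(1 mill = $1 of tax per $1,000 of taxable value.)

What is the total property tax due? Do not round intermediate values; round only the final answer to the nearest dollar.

Assessed value = $1,195,200 × 0.23 = $274,896
Larchfield County: $274,896 × 0.01208 = $3,320.74368
Glenbar USD: $274,896 × 0.0217 = $5,965.2432
Saltmarsh Township: ($274,896 − $49,600) × 0.0044 = $225,296 × 0.0044 = $991.3024
Port Authority: ($274,896 − $49,600) × 0.0056 = $225,296 × 0.0056 = $1,261.6576
Total = $11,538.94688

$11,539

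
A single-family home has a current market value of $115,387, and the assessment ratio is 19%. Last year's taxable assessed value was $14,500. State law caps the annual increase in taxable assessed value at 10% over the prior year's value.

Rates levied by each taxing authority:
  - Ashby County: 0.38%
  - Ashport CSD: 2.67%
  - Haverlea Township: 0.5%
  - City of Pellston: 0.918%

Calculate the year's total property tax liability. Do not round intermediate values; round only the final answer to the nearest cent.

Uncapped assessed value = $115,387 × 0.19 = $21,923.53
Cap limit = $14,500 × 1.1 = $15,950
Taxable assessed value = min($21,923.53, $15,950) = $15,950 (cap binds)
Ashby County: $15,950 × 0.0038 = $60.61
Ashport CSD: $15,950 × 0.0267 = $425.865
Haverlea Township: $15,950 × 0.005 = $79.75
City of Pellston: $15,950 × 0.00918 = $146.421
Total = $712.646

$712.65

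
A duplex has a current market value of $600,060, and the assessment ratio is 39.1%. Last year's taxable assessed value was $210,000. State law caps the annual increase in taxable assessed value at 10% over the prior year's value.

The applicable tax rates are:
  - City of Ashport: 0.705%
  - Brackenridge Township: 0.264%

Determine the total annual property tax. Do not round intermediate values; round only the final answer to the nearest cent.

$2,238.39

Uncapped assessed value = $600,060 × 0.391 = $234,623.46
Cap limit = $210,000 × 1.1 = $231,000
Taxable assessed value = min($234,623.46, $231,000) = $231,000 (cap binds)
City of Ashport: $231,000 × 0.00705 = $1,628.55
Brackenridge Township: $231,000 × 0.00264 = $609.84
Total = $2,238.39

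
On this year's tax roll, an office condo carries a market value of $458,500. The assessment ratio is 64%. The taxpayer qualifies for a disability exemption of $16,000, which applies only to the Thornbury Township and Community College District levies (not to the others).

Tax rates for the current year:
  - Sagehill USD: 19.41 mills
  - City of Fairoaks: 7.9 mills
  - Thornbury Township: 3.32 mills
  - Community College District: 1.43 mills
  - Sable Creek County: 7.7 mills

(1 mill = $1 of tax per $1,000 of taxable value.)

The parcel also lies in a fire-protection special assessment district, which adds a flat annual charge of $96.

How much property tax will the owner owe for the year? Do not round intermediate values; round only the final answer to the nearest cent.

Assessed value = $458,500 × 0.64 = $293,440
Sagehill USD: $293,440 × 0.01941 = $5,695.6704
City of Fairoaks: $293,440 × 0.0079 = $2,318.176
Thornbury Township: ($293,440 − $16,000) × 0.00332 = $277,440 × 0.00332 = $921.1008
Community College District: ($293,440 − $16,000) × 0.00143 = $277,440 × 0.00143 = $396.7392
Sable Creek County: $293,440 × 0.0077 = $2,259.488
Levies subtotal = $11,591.1744
Total = $11,591.1744 + $96 = $11,687.1744

$11,687.17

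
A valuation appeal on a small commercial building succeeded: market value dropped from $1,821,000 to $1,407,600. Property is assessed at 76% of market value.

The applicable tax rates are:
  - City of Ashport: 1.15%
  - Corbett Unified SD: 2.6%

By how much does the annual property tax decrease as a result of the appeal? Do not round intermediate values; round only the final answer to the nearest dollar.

Old assessed value = $1,821,000 × 0.76 = $1,383,960
New assessed value = $1,407,600 × 0.76 = $1,069,776
Combined rate = 0.0115 + 0.026 = 0.0375
Old tax = $1,383,960 × 0.0375 = $51,898.5
New tax = $1,069,776 × 0.0375 = $40,116.6
Reduction = $51,898.5 − $40,116.6 = $11,781.9

$11,782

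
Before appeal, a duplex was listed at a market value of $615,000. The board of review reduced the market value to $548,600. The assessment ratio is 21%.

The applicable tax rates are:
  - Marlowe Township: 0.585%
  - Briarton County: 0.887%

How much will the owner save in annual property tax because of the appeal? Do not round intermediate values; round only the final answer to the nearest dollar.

$205

Old assessed value = $615,000 × 0.21 = $129,150
New assessed value = $548,600 × 0.21 = $115,206
Combined rate = 0.00585 + 0.00887 = 0.01472
Old tax = $129,150 × 0.01472 = $1,901.088
New tax = $115,206 × 0.01472 = $1,695.83232
Reduction = $1,901.088 − $1,695.83232 = $205.25568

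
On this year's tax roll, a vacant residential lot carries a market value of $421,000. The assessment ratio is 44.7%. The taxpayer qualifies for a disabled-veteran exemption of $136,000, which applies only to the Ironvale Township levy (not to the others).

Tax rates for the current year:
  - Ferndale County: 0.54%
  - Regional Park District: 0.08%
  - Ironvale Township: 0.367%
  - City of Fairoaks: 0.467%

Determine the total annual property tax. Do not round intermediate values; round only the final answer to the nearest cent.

$2,237.12

Assessed value = $421,000 × 0.447 = $188,187
Ferndale County: $188,187 × 0.0054 = $1,016.2098
Regional Park District: $188,187 × 0.0008 = $150.5496
Ironvale Township: ($188,187 − $136,000) × 0.00367 = $52,187 × 0.00367 = $191.52629
City of Fairoaks: $188,187 × 0.00467 = $878.83329
Total = $2,237.11898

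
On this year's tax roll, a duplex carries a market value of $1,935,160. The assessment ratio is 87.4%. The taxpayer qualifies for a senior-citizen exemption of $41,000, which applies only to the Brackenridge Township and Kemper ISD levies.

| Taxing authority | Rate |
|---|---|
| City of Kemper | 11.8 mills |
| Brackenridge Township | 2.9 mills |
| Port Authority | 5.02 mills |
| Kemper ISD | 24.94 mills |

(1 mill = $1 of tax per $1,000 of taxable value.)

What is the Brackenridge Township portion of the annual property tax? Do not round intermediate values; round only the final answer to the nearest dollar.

Assessed value = $1,935,160 × 0.874 = $1,691,329.84
Brackenridge Township taxable value = $1,691,329.84 − $41,000 = $1,650,329.84
Brackenridge Township levy = $1,650,329.84 × 0.0029 = $4,785.956536

$4,786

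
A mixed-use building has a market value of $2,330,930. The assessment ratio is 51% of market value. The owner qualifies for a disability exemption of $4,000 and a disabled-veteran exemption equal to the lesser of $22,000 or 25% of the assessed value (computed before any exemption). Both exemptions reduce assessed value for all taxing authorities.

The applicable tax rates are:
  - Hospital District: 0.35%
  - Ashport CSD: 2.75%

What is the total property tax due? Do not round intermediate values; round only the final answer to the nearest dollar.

$36,046

Assessed value = $2,330,930 × 0.51 = $1,188,774.3
Disabled-veteran exemption = min($22,000, 25% × $1,188,774.3) = min($22,000, $297,193.575) = $22,000 (dollar cap binds)
Taxable value = $1,188,774.3 − $4,000 − $22,000 = $1,162,774.3
Hospital District: $1,162,774.3 × 0.0035 = $4,069.71005
Ashport CSD: $1,162,774.3 × 0.0275 = $31,976.29325
Total = $36,046.0033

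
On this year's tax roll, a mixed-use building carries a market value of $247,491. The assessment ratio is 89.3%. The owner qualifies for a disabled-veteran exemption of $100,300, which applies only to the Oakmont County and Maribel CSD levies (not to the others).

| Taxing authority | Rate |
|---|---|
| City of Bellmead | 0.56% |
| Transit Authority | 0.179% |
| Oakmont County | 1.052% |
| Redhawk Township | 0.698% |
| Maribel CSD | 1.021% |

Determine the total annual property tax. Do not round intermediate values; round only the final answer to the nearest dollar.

Assessed value = $247,491 × 0.893 = $221,009.463
City of Bellmead: $221,009.463 × 0.0056 = $1,237.6529928
Transit Authority: $221,009.463 × 0.00179 = $395.60693877
Oakmont County: ($221,009.463 − $100,300) × 0.01052 = $120,709.463 × 0.01052 = $1,269.86355076
Redhawk Township: $221,009.463 × 0.00698 = $1,542.64605174
Maribel CSD: ($221,009.463 − $100,300) × 0.01021 = $120,709.463 × 0.01021 = $1,232.44361723
Total = $5,678.2131513

$5,678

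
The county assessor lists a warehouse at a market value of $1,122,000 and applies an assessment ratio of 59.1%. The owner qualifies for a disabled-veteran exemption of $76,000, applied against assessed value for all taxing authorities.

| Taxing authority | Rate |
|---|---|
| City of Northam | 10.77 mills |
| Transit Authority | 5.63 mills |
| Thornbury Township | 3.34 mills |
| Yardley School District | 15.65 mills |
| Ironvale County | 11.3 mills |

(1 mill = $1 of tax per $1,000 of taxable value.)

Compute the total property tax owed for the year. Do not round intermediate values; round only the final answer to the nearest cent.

Assessed value = $1,122,000 × 0.591 = $663,102
Taxable value = $663,102 − $76,000 = $587,102
City of Northam: $587,102 × 0.01077 = $6,323.08854
Transit Authority: $587,102 × 0.00563 = $3,305.38426
Thornbury Township: $587,102 × 0.00334 = $1,960.92068
Yardley School District: $587,102 × 0.01565 = $9,188.1463
Ironvale County: $587,102 × 0.0113 = $6,634.2526
Total = $6,323.08854 + $3,305.38426 + $1,960.92068 + $9,188.1463 + $6,634.2526 = $27,411.79238

$27,411.79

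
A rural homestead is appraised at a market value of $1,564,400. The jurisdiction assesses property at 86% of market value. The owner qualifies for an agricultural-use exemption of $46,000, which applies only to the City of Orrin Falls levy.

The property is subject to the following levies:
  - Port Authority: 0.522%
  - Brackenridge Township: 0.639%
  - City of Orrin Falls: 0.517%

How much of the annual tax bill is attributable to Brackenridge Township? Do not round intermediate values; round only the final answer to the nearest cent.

$8,597.00

Assessed value = $1,564,400 × 0.86 = $1,345,384
Brackenridge Township taxable value = $1,345,384 (exemption does not apply)
Brackenridge Township levy = $1,345,384 × 0.00639 = $8,597.00376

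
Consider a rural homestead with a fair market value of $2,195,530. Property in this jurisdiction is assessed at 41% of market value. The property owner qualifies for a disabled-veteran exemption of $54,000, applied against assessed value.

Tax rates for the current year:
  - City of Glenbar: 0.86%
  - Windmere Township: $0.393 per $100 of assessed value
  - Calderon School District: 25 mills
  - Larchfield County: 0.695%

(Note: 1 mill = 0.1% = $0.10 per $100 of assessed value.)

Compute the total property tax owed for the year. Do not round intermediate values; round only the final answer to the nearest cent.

Assessed value = $2,195,530 × 0.41 = $900,167.3
Taxable value = $900,167.3 − $54,000 = $846,167.3
City of Glenbar: $846,167.3 × 0.0086 = $7,277.03878
Windmere Township: $846,167.3 × 0.00393 = $3,325.437489
Calderon School District: $846,167.3 × 0.025 = $21,154.1825
Larchfield County: $846,167.3 × 0.00695 = $5,880.862735
Total = $37,637.521504

$37,637.52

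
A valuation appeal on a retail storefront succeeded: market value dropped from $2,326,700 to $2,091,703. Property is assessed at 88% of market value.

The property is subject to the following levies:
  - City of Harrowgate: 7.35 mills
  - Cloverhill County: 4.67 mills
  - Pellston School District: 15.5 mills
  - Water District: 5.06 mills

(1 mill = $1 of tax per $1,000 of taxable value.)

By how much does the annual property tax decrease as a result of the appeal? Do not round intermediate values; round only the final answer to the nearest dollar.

$6,737

Old assessed value = $2,326,700 × 0.88 = $2,047,496
New assessed value = $2,091,703 × 0.88 = $1,840,698.64
Combined rate = 0.00735 + 0.00467 + 0.0155 + 0.00506 = 0.03258
Old tax = $2,047,496 × 0.03258 = $66,707.41968
New tax = $1,840,698.64 × 0.03258 = $59,969.9616912
Reduction = $66,707.41968 − $59,969.9616912 = $6,737.4579888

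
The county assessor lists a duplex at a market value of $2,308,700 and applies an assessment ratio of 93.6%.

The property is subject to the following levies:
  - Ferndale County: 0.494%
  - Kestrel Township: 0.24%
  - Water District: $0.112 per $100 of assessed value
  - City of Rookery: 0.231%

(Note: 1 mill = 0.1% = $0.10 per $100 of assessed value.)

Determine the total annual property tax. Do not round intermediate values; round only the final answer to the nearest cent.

Assessed value = $2,308,700 × 0.936 = $2,160,943.2
Ferndale County: $2,160,943.2 × 0.00494 = $10,675.059408
Kestrel Township: $2,160,943.2 × 0.0024 = $5,186.26368
Water District: $2,160,943.2 × 0.00112 = $2,420.256384
City of Rookery: $2,160,943.2 × 0.00231 = $4,991.778792
Total = $23,273.358264

$23,273.36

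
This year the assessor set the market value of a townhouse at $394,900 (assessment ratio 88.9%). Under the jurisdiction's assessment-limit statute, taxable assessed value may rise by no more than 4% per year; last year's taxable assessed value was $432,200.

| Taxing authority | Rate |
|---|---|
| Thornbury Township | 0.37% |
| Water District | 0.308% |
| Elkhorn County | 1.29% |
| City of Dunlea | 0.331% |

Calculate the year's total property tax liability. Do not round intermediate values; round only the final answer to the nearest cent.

Uncapped assessed value = $394,900 × 0.889 = $351,066.1
Cap limit = $432,200 × 1.04 = $449,488
Taxable assessed value = min($351,066.1, $449,488) = $351,066.1 (cap does not bind)
Thornbury Township: $351,066.1 × 0.0037 = $1,298.94457
Water District: $351,066.1 × 0.00308 = $1,081.283588
Elkhorn County: $351,066.1 × 0.0129 = $4,528.75269
City of Dunlea: $351,066.1 × 0.00331 = $1,162.028791
Total = $8,071.009639

$8,071.01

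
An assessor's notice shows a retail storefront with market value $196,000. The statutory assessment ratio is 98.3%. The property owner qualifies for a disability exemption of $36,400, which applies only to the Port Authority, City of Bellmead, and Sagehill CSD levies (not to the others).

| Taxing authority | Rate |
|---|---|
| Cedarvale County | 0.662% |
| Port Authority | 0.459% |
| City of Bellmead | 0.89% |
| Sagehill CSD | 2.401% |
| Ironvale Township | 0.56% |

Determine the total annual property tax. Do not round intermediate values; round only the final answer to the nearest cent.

$8,214.45

Assessed value = $196,000 × 0.983 = $192,668
Cedarvale County: $192,668 × 0.00662 = $1,275.46216
Port Authority: ($192,668 − $36,400) × 0.00459 = $156,268 × 0.00459 = $717.27012
City of Bellmead: ($192,668 − $36,400) × 0.0089 = $156,268 × 0.0089 = $1,390.7852
Sagehill CSD: ($192,668 − $36,400) × 0.02401 = $156,268 × 0.02401 = $3,751.99468
Ironvale Township: $192,668 × 0.0056 = $1,078.9408
Total = $8,214.45296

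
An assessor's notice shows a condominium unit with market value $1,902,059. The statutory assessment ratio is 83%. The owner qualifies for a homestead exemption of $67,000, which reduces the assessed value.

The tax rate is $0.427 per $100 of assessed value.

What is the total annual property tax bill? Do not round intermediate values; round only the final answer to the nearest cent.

$6,455.00

Assessed value = $1,902,059 × 0.83 = $1,578,708.97
Taxable value = $1,578,708.97 − $67,000 = $1,511,708.97
Tax = $1,511,708.97 × 0.00427 = $6,454.9973019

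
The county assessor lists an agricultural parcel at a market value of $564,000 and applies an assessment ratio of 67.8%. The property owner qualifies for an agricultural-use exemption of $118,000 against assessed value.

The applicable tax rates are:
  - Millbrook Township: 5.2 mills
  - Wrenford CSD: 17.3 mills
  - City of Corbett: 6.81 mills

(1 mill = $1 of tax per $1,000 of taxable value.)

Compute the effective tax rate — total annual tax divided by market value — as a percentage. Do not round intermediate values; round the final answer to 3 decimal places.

Assessed value = $564,000 × 0.678 = $382,392
Taxable value = $382,392 − $118,000 = $264,392
Millbrook Township: $264,392 × 0.0052 = $1,374.8384
Wrenford CSD: $264,392 × 0.0173 = $4,573.9816
City of Corbett: $264,392 × 0.00681 = $1,800.50952
Total tax = $7,749.32952
Effective rate = $7,749.32952 ÷ $564,000 = 1.374% of market value

1.374%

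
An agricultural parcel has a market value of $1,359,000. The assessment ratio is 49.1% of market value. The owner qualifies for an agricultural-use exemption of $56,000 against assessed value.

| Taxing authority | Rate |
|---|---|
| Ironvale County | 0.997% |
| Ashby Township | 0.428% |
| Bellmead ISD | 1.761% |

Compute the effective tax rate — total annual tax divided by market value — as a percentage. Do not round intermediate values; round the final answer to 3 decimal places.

Assessed value = $1,359,000 × 0.491 = $667,269
Taxable value = $667,269 − $56,000 = $611,269
Ironvale County: $611,269 × 0.00997 = $6,094.35193
Ashby Township: $611,269 × 0.00428 = $2,616.23132
Bellmead ISD: $611,269 × 0.01761 = $10,764.44709
Total tax = $19,475.03034
Effective rate = $19,475.03034 ÷ $1,359,000 = 1.433% of market value

1.433%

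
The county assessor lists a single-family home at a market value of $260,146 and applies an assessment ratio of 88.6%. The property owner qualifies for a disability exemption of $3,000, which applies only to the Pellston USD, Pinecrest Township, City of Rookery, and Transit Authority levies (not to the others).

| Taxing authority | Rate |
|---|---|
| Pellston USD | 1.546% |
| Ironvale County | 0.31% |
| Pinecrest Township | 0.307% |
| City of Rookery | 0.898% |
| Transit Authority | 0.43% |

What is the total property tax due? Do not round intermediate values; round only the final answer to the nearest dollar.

$7,951

Assessed value = $260,146 × 0.886 = $230,489.356
Pellston USD: ($230,489.356 − $3,000) × 0.01546 = $227,489.356 × 0.01546 = $3,516.98544376
Ironvale County: $230,489.356 × 0.0031 = $714.5170036
Pinecrest Township: ($230,489.356 − $3,000) × 0.00307 = $227,489.356 × 0.00307 = $698.39232292
City of Rookery: ($230,489.356 − $3,000) × 0.00898 = $227,489.356 × 0.00898 = $2,042.85441688
Transit Authority: ($230,489.356 − $3,000) × 0.0043 = $227,489.356 × 0.0043 = $978.2042308
Total = $7,950.95341796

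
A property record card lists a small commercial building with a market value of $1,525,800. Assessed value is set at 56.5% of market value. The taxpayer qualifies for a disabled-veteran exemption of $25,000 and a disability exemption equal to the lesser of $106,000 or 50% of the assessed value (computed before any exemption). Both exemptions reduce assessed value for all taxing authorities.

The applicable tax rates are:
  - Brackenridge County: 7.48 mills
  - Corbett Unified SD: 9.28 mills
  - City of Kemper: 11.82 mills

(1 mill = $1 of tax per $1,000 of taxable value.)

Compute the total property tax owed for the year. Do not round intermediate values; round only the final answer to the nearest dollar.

$20,894

Assessed value = $1,525,800 × 0.565 = $862,077
Disability exemption = min($106,000, 50% × $862,077) = min($106,000, $431,038.5) = $106,000 (dollar cap binds)
Taxable value = $862,077 − $25,000 − $106,000 = $731,077
Brackenridge County: $731,077 × 0.00748 = $5,468.45596
Corbett Unified SD: $731,077 × 0.00928 = $6,784.39456
City of Kemper: $731,077 × 0.01182 = $8,641.33014
Total = $20,894.18066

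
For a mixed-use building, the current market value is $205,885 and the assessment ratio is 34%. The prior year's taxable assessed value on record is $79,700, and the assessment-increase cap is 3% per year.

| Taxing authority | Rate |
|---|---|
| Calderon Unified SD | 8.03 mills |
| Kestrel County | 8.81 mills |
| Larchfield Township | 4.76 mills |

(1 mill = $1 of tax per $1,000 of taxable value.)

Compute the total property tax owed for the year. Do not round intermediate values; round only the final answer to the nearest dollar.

$1,512

Uncapped assessed value = $205,885 × 0.34 = $70,000.9
Cap limit = $79,700 × 1.03 = $82,091
Taxable assessed value = min($70,000.9, $82,091) = $70,000.9 (cap does not bind)
Calderon Unified SD: $70,000.9 × 0.00803 = $562.107227
Kestrel County: $70,000.9 × 0.00881 = $616.707929
Larchfield Township: $70,000.9 × 0.00476 = $333.204284
Total = $1,512.01944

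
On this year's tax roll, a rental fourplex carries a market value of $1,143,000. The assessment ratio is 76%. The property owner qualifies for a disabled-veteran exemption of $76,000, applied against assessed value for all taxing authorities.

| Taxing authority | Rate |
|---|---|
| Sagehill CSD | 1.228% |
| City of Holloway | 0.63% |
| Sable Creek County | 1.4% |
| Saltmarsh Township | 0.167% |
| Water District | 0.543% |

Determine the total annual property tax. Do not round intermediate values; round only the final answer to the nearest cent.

Assessed value = $1,143,000 × 0.76 = $868,680
Taxable value = $868,680 − $76,000 = $792,680
Sagehill CSD: $792,680 × 0.01228 = $9,734.1104
City of Holloway: $792,680 × 0.0063 = $4,993.884
Sable Creek County: $792,680 × 0.014 = $11,097.52
Saltmarsh Township: $792,680 × 0.00167 = $1,323.7756
Water District: $792,680 × 0.00543 = $4,304.2524
Total = $9,734.1104 + $4,993.884 + $11,097.52 + $1,323.7756 + $4,304.2524 = $31,453.5424

$31,453.54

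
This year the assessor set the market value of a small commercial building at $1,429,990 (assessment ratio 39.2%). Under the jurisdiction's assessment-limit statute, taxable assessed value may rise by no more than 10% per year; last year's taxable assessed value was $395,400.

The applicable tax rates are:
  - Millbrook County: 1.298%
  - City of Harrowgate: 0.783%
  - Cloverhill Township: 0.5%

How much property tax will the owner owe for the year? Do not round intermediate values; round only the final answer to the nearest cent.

$11,225.80

Uncapped assessed value = $1,429,990 × 0.392 = $560,556.08
Cap limit = $395,400 × 1.1 = $434,940
Taxable assessed value = min($560,556.08, $434,940) = $434,940 (cap binds)
Millbrook County: $434,940 × 0.01298 = $5,645.5212
City of Harrowgate: $434,940 × 0.00783 = $3,405.5802
Cloverhill Township: $434,940 × 0.005 = $2,174.7
Total = $11,225.8014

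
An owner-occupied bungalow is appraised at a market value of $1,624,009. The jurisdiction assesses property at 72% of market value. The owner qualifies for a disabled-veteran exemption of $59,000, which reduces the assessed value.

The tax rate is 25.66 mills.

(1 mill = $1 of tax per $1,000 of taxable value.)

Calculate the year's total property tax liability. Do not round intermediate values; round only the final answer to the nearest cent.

$28,489.95

Assessed value = $1,624,009 × 0.72 = $1,169,286.48
Taxable value = $1,169,286.48 − $59,000 = $1,110,286.48
Tax = $1,110,286.48 × 0.02566 = $28,489.9510768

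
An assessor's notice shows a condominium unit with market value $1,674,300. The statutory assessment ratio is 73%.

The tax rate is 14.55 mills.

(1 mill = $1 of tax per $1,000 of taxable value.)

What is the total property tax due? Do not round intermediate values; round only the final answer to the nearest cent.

Assessed value = $1,674,300 × 0.73 = $1,222,239
Tax = $1,222,239 × 0.01455 = $17,783.57745

$17,783.58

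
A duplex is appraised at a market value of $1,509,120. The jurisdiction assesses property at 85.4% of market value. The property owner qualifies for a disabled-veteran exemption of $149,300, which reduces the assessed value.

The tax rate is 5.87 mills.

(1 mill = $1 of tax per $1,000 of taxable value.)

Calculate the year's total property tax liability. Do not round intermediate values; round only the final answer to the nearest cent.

$6,688.80

Assessed value = $1,509,120 × 0.854 = $1,288,788.48
Taxable value = $1,288,788.48 − $149,300 = $1,139,488.48
Tax = $1,139,488.48 × 0.00587 = $6,688.7973776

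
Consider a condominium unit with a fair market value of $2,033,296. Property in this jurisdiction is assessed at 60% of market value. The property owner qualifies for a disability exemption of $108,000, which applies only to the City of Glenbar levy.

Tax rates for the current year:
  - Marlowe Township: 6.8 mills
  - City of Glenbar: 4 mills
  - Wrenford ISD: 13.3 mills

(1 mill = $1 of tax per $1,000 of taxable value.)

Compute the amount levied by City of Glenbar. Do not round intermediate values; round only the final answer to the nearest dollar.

$4,448

Assessed value = $2,033,296 × 0.6 = $1,219,977.6
City of Glenbar taxable value = $1,219,977.6 − $108,000 = $1,111,977.6
City of Glenbar levy = $1,111,977.6 × 0.004 = $4,447.9104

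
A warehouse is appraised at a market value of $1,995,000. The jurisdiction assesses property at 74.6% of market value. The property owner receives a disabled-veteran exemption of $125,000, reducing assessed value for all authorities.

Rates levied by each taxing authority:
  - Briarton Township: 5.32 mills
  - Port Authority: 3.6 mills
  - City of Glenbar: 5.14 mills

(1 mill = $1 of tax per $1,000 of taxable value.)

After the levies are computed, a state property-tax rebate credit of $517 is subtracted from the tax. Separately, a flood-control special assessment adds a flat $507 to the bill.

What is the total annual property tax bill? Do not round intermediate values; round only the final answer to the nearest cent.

Assessed value = $1,995,000 × 0.746 = $1,488,270
Taxable value = $1,488,270 − $125,000 = $1,363,270
Briarton Township: $1,363,270 × 0.00532 = $7,252.5964
Port Authority: $1,363,270 × 0.0036 = $4,907.772
City of Glenbar: $1,363,270 × 0.00514 = $7,007.2078
Levies subtotal = $19,167.5762
After credit = $19,167.5762 − $517 = $18,650.5762
Total = $18,650.5762 + $507 = $19,157.5762

$19,157.58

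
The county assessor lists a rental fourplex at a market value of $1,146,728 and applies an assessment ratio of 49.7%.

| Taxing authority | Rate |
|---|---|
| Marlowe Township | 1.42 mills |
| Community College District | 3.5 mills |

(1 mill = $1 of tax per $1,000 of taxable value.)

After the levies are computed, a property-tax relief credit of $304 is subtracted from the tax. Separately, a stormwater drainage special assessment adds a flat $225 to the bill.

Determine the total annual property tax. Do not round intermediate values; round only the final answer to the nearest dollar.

$2,725

Assessed value = $1,146,728 × 0.497 = $569,923.816
Marlowe Township: $569,923.816 × 0.00142 = $809.29181872
Community College District: $569,923.816 × 0.0035 = $1,994.733356
Levies subtotal = $2,804.02517472
After credit = $2,804.02517472 − $304 = $2,500.02517472
Total = $2,500.02517472 + $225 = $2,725.02517472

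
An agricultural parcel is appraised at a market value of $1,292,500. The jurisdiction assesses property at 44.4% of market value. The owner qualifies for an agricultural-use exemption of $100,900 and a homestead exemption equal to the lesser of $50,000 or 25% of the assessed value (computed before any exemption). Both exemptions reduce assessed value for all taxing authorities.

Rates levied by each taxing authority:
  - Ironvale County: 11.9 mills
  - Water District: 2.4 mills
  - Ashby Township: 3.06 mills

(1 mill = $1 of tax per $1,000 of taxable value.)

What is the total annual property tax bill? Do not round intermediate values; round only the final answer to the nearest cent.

$7,342.76

Assessed value = $1,292,500 × 0.444 = $573,870
Homestead exemption = min($50,000, 25% × $573,870) = min($50,000, $143,467.5) = $50,000 (dollar cap binds)
Taxable value = $573,870 − $100,900 − $50,000 = $422,970
Ironvale County: $422,970 × 0.0119 = $5,033.343
Water District: $422,970 × 0.0024 = $1,015.128
Ashby Township: $422,970 × 0.00306 = $1,294.2882
Total = $7,342.7592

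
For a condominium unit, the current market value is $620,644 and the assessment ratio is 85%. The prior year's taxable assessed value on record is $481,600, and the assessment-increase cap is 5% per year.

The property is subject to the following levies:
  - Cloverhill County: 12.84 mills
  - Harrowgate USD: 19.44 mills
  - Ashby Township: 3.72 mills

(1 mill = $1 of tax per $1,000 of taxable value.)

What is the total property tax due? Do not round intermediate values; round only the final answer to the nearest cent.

Uncapped assessed value = $620,644 × 0.85 = $527,547.4
Cap limit = $481,600 × 1.05 = $505,680
Taxable assessed value = min($527,547.4, $505,680) = $505,680 (cap binds)
Cloverhill County: $505,680 × 0.01284 = $6,492.9312
Harrowgate USD: $505,680 × 0.01944 = $9,830.4192
Ashby Township: $505,680 × 0.00372 = $1,881.1296
Total = $18,204.48

$18,204.48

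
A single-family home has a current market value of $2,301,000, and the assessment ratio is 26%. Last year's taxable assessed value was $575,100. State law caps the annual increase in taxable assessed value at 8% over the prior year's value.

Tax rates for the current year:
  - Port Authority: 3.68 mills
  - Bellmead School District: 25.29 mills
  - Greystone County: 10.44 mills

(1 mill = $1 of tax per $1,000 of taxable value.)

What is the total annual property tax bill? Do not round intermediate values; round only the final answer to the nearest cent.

$23,577.43

Uncapped assessed value = $2,301,000 × 0.26 = $598,260
Cap limit = $575,100 × 1.08 = $621,108
Taxable assessed value = min($598,260, $621,108) = $598,260 (cap does not bind)
Port Authority: $598,260 × 0.00368 = $2,201.5968
Bellmead School District: $598,260 × 0.02529 = $15,129.9954
Greystone County: $598,260 × 0.01044 = $6,245.8344
Total = $23,577.4266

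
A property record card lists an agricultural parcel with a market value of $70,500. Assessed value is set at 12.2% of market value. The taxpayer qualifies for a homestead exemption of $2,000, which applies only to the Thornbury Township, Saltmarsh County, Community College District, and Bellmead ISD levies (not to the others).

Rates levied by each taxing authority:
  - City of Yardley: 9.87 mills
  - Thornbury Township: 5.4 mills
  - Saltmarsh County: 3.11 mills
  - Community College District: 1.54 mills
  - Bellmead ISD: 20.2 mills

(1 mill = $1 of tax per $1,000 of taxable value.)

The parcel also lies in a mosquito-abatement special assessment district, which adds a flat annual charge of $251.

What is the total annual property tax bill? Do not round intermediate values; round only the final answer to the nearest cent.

$535.57

Assessed value = $70,500 × 0.122 = $8,601
City of Yardley: $8,601 × 0.00987 = $84.89187
Thornbury Township: ($8,601 − $2,000) × 0.0054 = $6,601 × 0.0054 = $35.6454
Saltmarsh County: ($8,601 − $2,000) × 0.00311 = $6,601 × 0.00311 = $20.52911
Community College District: ($8,601 − $2,000) × 0.00154 = $6,601 × 0.00154 = $10.16554
Bellmead ISD: ($8,601 − $2,000) × 0.0202 = $6,601 × 0.0202 = $133.3402
Levies subtotal = $284.57212
Total = $284.57212 + $251 = $535.57212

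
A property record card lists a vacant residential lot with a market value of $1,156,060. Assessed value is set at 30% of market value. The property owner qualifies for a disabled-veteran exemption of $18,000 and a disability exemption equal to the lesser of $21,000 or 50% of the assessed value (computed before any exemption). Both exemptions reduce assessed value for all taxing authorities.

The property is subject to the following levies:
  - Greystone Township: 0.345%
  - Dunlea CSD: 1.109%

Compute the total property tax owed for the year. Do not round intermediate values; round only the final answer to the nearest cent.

Assessed value = $1,156,060 × 0.3 = $346,818
Disability exemption = min($21,000, 50% × $346,818) = min($21,000, $173,409) = $21,000 (dollar cap binds)
Taxable value = $346,818 − $18,000 − $21,000 = $307,818
Greystone Township: $307,818 × 0.00345 = $1,061.9721
Dunlea CSD: $307,818 × 0.01109 = $3,413.70162
Total = $4,475.67372

$4,475.67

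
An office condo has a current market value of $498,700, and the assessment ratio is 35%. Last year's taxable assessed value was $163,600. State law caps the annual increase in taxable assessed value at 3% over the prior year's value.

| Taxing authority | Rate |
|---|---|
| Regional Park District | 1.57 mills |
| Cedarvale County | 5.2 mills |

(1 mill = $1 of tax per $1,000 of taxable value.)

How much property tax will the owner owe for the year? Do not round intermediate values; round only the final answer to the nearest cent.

Uncapped assessed value = $498,700 × 0.35 = $174,545
Cap limit = $163,600 × 1.03 = $168,508
Taxable assessed value = min($174,545, $168,508) = $168,508 (cap binds)
Regional Park District: $168,508 × 0.00157 = $264.55756
Cedarvale County: $168,508 × 0.0052 = $876.2416
Total = $1,140.79916

$1,140.80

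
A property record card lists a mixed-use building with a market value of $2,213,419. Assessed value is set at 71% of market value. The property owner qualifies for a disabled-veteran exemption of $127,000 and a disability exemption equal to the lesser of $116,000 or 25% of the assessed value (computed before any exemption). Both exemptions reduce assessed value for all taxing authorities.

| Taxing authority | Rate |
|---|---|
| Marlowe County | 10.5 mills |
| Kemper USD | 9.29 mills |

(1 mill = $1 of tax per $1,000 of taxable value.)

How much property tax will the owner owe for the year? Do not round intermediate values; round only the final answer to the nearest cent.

Assessed value = $2,213,419 × 0.71 = $1,571,527.49
Disability exemption = min($116,000, 25% × $1,571,527.49) = min($116,000, $392,881.8725) = $116,000 (dollar cap binds)
Taxable value = $1,571,527.49 − $127,000 − $116,000 = $1,328,527.49
Marlowe County: $1,328,527.49 × 0.0105 = $13,949.538645
Kemper USD: $1,328,527.49 × 0.00929 = $12,342.0203821
Total = $26,291.5590271

$26,291.56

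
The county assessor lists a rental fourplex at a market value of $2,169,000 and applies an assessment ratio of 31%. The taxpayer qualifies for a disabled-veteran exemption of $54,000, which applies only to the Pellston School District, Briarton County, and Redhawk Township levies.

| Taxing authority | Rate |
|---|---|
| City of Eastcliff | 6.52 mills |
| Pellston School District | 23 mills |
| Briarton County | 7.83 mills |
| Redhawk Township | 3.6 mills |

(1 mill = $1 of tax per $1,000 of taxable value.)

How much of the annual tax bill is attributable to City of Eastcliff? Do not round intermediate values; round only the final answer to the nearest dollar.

$4,384

Assessed value = $2,169,000 × 0.31 = $672,390
City of Eastcliff taxable value = $672,390 (exemption does not apply)
City of Eastcliff levy = $672,390 × 0.00652 = $4,383.9828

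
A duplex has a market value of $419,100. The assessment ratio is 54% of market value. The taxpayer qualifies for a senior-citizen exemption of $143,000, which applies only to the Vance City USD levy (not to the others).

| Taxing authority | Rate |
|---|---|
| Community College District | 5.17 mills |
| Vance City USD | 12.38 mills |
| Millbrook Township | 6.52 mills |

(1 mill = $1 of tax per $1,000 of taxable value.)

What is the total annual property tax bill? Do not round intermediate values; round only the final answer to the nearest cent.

Assessed value = $419,100 × 0.54 = $226,314
Community College District: $226,314 × 0.00517 = $1,170.04338
Vance City USD: ($226,314 − $143,000) × 0.01238 = $83,314 × 0.01238 = $1,031.42732
Millbrook Township: $226,314 × 0.00652 = $1,475.56728
Total = $3,677.03798

$3,677.04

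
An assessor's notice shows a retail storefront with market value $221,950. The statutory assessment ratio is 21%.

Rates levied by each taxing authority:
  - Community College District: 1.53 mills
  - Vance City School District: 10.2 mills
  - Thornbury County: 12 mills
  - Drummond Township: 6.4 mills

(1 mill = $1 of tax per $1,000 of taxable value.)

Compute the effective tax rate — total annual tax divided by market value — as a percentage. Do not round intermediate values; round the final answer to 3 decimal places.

0.633%

Assessed value = $221,950 × 0.21 = $46,609.5
Community College District: $46,609.5 × 0.00153 = $71.312535
Vance City School District: $46,609.5 × 0.0102 = $475.4169
Thornbury County: $46,609.5 × 0.012 = $559.314
Drummond Township: $46,609.5 × 0.0064 = $298.3008
Total tax = $1,404.344235
Effective rate = $1,404.344235 ÷ $221,950 = 0.633% of market value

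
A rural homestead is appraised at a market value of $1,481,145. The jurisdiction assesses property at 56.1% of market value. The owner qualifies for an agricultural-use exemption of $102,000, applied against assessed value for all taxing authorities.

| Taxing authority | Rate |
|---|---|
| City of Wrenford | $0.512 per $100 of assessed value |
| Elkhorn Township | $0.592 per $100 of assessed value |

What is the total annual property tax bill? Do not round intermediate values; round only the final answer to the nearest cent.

Assessed value = $1,481,145 × 0.561 = $830,922.345
Taxable value = $830,922.345 − $102,000 = $728,922.345
City of Wrenford: $728,922.345 × 0.00512 = $3,732.0824064
Elkhorn Township: $728,922.345 × 0.00592 = $4,315.2202824
Total = $3,732.0824064 + $4,315.2202824 = $8,047.3026888

$8,047.30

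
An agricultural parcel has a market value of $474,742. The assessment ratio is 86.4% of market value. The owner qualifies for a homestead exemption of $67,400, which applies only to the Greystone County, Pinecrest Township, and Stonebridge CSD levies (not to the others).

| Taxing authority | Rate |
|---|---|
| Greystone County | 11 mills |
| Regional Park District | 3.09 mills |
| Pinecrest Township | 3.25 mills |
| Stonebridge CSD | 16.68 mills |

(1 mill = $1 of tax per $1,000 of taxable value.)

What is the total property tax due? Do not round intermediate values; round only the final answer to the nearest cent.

Assessed value = $474,742 × 0.864 = $410,177.088
Greystone County: ($410,177.088 − $67,400) × 0.011 = $342,777.088 × 0.011 = $3,770.547968
Regional Park District: $410,177.088 × 0.00309 = $1,267.44720192
Pinecrest Township: ($410,177.088 − $67,400) × 0.00325 = $342,777.088 × 0.00325 = $1,114.025536
Stonebridge CSD: ($410,177.088 − $67,400) × 0.01668 = $342,777.088 × 0.01668 = $5,717.52182784
Total = $11,869.54253376

$11,869.54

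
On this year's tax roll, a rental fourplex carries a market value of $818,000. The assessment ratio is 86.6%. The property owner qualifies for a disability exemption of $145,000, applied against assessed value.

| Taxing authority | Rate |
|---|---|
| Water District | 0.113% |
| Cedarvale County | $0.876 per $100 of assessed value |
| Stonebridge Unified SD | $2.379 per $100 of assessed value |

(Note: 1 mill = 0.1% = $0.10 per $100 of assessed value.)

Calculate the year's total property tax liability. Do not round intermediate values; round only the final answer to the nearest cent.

$18,974.91

Assessed value = $818,000 × 0.866 = $708,388
Taxable value = $708,388 − $145,000 = $563,388
Water District: $563,388 × 0.00113 = $636.62844
Cedarvale County: $563,388 × 0.00876 = $4,935.27888
Stonebridge Unified SD: $563,388 × 0.02379 = $13,403.00052
Total = $18,974.90784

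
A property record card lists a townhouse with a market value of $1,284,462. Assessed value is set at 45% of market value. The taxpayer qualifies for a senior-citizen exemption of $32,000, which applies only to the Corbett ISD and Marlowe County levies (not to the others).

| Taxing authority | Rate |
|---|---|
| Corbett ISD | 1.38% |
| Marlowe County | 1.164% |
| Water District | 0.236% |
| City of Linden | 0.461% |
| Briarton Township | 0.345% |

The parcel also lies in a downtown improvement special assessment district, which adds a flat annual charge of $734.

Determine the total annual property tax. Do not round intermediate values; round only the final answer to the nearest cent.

Assessed value = $1,284,462 × 0.45 = $578,007.9
Corbett ISD: ($578,007.9 − $32,000) × 0.0138 = $546,007.9 × 0.0138 = $7,534.90902
Marlowe County: ($578,007.9 − $32,000) × 0.01164 = $546,007.9 × 0.01164 = $6,355.531956
Water District: $578,007.9 × 0.00236 = $1,364.098644
City of Linden: $578,007.9 × 0.00461 = $2,664.616419
Briarton Township: $578,007.9 × 0.00345 = $1,994.127255
Levies subtotal = $19,913.283294
Total = $19,913.283294 + $734 = $20,647.283294

$20,647.28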